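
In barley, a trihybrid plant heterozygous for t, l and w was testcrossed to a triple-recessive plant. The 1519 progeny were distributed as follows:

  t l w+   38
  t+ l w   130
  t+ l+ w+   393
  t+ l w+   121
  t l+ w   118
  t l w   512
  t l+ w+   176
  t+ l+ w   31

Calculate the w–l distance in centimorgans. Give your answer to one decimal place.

20.3 centimorgans

The two most frequent reciprocal classes, t+ l+ w+ and t l w, are the parental types, so the F1 was t+ l+ w+ / t l w.
The two rarest classes, t+ l+ w and t l w+, are the double crossovers. Comparing them with the parentals, only the w allele has switched, so w is the middle locus and the order is l – w – t.
Crossovers in the l–w interval produce the single-crossover classes t+ l w+ and t l+ w (121 + 118 = 239) plus the double crossovers (69).
RF(l–w) = (239 + 69) / 1519 = 308/1519 = 0.2028 → 20.3 centimorgans.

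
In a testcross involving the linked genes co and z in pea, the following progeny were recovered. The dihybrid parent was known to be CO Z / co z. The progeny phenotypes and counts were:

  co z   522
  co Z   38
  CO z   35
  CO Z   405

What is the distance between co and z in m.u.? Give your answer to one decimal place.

7.3 m.u.

The recombinant classes are CO z and co Z: 35 + 38 = 73.
Recombination frequency = 73/1000 = 0.0730 ≈ 7.3%, i.e. 7.3 m.u.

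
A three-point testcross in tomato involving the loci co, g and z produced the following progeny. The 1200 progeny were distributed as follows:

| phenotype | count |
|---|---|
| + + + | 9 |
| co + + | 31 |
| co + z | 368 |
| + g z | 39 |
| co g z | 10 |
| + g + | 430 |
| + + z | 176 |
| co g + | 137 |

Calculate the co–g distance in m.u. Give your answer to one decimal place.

27.7 m.u.

The two most frequent reciprocal classes, + g + and co + z, are the parental types, so the F1 was + g + / co + z.
The two rarest classes, + + + and co g z, are the double crossovers. Comparing them with the parentals, only the g allele has switched, so g is the middle locus and the order is co – g – z.
Crossovers in the co–g interval produce the single-crossover classes co g + and + + z (137 + 176 = 313) plus the double crossovers (19).
RF(co–g) = (313 + 19) / 1200 = 332/1200 = 0.2767 → 27.7 m.u.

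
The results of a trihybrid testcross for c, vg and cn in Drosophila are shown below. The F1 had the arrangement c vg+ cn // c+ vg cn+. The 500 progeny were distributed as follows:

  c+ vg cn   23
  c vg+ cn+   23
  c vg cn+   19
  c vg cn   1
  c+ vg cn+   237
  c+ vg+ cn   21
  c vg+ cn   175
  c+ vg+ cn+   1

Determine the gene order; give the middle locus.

vg

The two rarest classes, c vg cn and c+ vg+ cn+, are the double crossovers. Comparing them with the parentals, only the vg allele has switched, so vg is the middle locus and the order is cn – vg – c.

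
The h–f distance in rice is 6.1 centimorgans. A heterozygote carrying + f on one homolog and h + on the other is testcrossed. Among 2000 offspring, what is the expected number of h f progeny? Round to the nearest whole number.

A map distance of 6.1 centimorgans corresponds to a recombination frequency of 0.061.
The F1 is + f / h +, so h f is a recombinant gamete class with expected frequency r/2 = 0.061/2 = 0.0305.
Expected number = 0.0305 × 2000 = 61.00 ≈ 61.

61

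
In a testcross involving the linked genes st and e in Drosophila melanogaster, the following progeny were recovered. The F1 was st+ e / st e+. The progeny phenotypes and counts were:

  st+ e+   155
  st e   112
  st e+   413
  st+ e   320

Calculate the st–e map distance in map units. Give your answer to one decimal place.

26.7 map units

The recombinant classes are st+ e+ and st e: 155 + 112 = 267.
Recombination frequency = 267/1000 = 0.2670 ≈ 26.7%, i.e. 26.7 map units.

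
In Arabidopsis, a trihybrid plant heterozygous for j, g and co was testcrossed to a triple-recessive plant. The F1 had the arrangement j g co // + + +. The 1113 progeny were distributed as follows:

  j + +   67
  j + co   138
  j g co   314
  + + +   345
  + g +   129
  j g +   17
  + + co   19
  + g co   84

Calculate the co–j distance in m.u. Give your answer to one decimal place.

16.8 m.u.

The two rarest classes, j g + and + + co, are the double crossovers. Comparing them with the parentals, only the co allele has switched, so co is the middle locus and the order is g – co – j.
Crossovers in the co–j interval produce the single-crossover classes + g co and j + + (84 + 67 = 151) plus the double crossovers (36).
RF(co–j) = (151 + 36) / 1113 = 187/1113 = 0.1680 → 16.8 m.u.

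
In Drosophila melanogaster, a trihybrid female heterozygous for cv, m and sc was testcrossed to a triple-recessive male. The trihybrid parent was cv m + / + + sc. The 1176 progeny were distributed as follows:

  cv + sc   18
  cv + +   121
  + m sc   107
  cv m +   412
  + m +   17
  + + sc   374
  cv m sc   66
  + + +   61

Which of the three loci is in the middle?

cv

The two rarest classes, + m + and cv + sc, are the double crossovers. Comparing them with the parentals, only the cv allele has switched, so cv is the middle locus and the order is sc – cv – m.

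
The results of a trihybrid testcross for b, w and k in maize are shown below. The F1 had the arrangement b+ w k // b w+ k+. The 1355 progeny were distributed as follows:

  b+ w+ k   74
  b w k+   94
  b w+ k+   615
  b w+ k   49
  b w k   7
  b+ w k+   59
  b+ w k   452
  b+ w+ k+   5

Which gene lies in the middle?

The two rarest classes, b w k and b+ w+ k+, are the double crossovers. Comparing them with the parentals, only the b allele has switched, so b is the middle locus and the order is k – b – w.

b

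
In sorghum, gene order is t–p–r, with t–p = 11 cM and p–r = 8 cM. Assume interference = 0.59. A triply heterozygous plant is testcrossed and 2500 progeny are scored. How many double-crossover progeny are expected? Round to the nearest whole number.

Map distances give recombination frequencies of 0.110 and 0.080 for the two intervals.
With interference 0.59 (so coincidence = 0.41), expected double-crossover frequency = 0.110 × 0.080 × 0.41 = 0.00361.
Expected number = 0.00361 × 2500 = 9.02 ≈ 9.

9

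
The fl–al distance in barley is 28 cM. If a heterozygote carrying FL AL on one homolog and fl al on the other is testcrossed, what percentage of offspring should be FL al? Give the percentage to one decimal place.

14.0%

A map distance of 28 cM corresponds to a recombination frequency of 0.280.
The F1 is FL AL / fl al, so FL al is a recombinant gamete class with expected frequency r/2 = 0.280/2 = 0.1400.
That is 0.1400 = 14.0% of the progeny.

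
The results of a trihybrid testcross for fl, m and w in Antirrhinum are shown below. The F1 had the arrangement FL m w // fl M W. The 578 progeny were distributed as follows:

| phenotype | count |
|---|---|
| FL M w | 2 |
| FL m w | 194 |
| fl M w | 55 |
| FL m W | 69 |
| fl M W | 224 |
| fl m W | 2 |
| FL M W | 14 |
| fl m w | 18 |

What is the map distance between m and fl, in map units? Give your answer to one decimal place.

6.2 map units

The two rarest classes, FL M w and fl m W, are the double crossovers. Comparing them with the parentals, only the m allele has switched, so m is the middle locus and the order is w – m – fl.
Crossovers in the m–fl interval produce the single-crossover classes fl m w and FL M W (18 + 14 = 32) plus the double crossovers (4).
RF(m–fl) = (32 + 4) / 578 = 36/578 = 0.0623 → 6.2 map units.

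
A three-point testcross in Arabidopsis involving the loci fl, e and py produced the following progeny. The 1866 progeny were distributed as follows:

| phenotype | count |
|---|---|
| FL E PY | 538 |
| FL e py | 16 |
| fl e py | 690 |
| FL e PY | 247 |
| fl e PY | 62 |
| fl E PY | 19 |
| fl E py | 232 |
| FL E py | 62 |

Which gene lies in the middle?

fl

The two most frequent reciprocal classes, fl e py and FL E PY, are the parental types, so the F1 was fl e py / FL E PY.
The two rarest classes, FL e py and fl E PY, are the double crossovers. Comparing them with the parentals, only the fl allele has switched, so fl is the middle locus and the order is e – fl – py.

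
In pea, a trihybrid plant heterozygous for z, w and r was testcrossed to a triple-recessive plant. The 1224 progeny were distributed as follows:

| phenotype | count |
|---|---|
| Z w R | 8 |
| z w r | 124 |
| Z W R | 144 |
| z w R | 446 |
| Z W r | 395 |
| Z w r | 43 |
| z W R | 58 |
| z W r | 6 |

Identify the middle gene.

The two most frequent reciprocal classes, z w R and Z W r, are the parental types, so the F1 was z w R / Z W r.
The two rarest classes, Z w R and z W r, are the double crossovers. Comparing them with the parentals, only the z allele has switched, so z is the middle locus and the order is w – z – r.

z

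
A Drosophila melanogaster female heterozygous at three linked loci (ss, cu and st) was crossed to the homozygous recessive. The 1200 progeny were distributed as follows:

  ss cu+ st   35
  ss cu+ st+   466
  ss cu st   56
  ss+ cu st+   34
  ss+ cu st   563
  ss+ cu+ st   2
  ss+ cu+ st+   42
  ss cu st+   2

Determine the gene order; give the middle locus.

The two most frequent reciprocal classes, ss+ cu st and ss cu+ st+, are the parental types, so the F1 was ss+ cu st / ss cu+ st+.
The two rarest classes, ss+ cu+ st and ss cu st+, are the double crossovers. Comparing them with the parentals, only the cu allele has switched, so cu is the middle locus and the order is st – cu – ss.

cu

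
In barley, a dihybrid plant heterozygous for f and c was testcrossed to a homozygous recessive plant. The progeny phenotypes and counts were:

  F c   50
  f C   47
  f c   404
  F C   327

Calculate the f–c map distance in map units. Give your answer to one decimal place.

11.7 map units

The two most frequent classes, F C (327) and f c (404), are the parental types, so the F1 was F C / f c.
The recombinant classes are F c and f C: 50 + 47 = 97.
Recombination frequency = 97/828 = 0.1171 ≈ 11.7%, i.e. 11.7 map units.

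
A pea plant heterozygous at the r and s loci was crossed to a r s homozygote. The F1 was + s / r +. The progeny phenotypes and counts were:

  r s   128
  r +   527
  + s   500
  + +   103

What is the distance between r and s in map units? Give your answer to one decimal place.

The recombinant classes are + + and r s: 103 + 128 = 231.
Recombination frequency = 231/1258 = 0.1836 ≈ 18.4%, i.e. 18.4 map units.

18.4 map units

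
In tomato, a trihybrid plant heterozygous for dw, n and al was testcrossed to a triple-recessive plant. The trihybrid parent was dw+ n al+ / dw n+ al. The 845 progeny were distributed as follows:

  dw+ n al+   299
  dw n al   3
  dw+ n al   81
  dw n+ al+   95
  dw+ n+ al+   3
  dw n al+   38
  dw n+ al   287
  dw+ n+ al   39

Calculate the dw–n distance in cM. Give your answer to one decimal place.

9.8 cM

The two rarest classes, dw+ n+ al+ and dw n al, are the double crossovers. Comparing them with the parentals, only the n allele has switched, so n is the middle locus and the order is al – n – dw.
Crossovers in the n–dw interval produce the single-crossover classes dw n al+ and dw+ n+ al (38 + 39 = 77) plus the double crossovers (6).
RF(n–dw) = (77 + 6) / 845 = 83/845 = 0.0982 → 9.8 cM.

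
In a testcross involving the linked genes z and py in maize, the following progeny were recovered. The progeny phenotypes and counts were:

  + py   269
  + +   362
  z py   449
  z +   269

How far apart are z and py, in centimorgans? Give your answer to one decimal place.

39.9 centimorgans

The two most frequent classes, + + (362) and z py (449), are the parental types, so the F1 was + + / z py.
The recombinant classes are + py and z +: 269 + 269 = 538.
Recombination frequency = 538/1349 = 0.3988 ≈ 39.9%, i.e. 39.9 centimorgans.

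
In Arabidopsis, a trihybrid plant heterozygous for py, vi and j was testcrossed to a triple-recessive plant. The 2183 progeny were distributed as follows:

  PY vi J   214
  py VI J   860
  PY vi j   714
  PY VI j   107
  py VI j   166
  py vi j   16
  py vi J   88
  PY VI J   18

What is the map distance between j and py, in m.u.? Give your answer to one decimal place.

The two most frequent reciprocal classes, py VI J and PY vi j, are the parental types, so the F1 was py VI J / PY vi j.
The two rarest classes, PY VI J and py vi j, are the double crossovers. Comparing them with the parentals, only the py allele has switched, so py is the middle locus and the order is vi – py – j.
Crossovers in the py–j interval produce the single-crossover classes py VI j and PY vi J (166 + 214 = 380) plus the double crossovers (34).
RF(py–j) = (380 + 34) / 2183 = 414/2183 = 0.1896 → 19.0 m.u.

19.0 m.u.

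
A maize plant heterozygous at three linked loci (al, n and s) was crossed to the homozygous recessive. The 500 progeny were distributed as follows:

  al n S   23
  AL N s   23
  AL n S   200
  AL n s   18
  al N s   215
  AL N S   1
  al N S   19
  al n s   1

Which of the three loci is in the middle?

n

The two most frequent reciprocal classes, AL n S and al N s, are the parental types, so the F1 was AL n S / al N s.
The two rarest classes, AL N S and al n s, are the double crossovers. Comparing them with the parentals, only the n allele has switched, so n is the middle locus and the order is s – n – al.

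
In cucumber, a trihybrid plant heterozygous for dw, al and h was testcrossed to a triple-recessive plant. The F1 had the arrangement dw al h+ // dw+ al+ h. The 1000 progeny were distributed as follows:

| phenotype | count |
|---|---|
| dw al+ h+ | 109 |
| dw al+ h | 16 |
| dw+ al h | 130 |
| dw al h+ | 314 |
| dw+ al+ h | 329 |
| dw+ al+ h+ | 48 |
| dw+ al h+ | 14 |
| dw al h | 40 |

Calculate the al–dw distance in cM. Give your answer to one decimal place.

The two rarest classes, dw+ al h+ and dw al+ h, are the double crossovers. Comparing them with the parentals, only the dw allele has switched, so dw is the middle locus and the order is h – dw – al.
Crossovers in the dw–al interval produce the single-crossover classes dw al+ h+ and dw+ al h (109 + 130 = 239) plus the double crossovers (30).
RF(dw–al) = (239 + 30) / 1000 = 269/1000 = 0.2690 → 26.9 cM.

26.9 cM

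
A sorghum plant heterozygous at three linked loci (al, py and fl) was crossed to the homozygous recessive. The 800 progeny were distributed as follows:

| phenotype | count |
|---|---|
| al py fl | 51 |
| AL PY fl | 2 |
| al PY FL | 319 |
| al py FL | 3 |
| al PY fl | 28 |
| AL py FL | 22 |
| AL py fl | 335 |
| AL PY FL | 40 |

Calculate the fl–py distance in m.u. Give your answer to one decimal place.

6.9 m.u.

The two most frequent reciprocal classes, AL py fl and al PY FL, are the parental types, so the F1 was AL py fl / al PY FL.
The two rarest classes, AL PY fl and al py FL, are the double crossovers. Comparing them with the parentals, only the py allele has switched, so py is the middle locus and the order is fl – py – al.
Crossovers in the fl–py interval produce the single-crossover classes AL py FL and al PY fl (22 + 28 = 50) plus the double crossovers (5).
RF(fl–py) = (50 + 5) / 800 = 55/800 = 0.0688 → 6.9 m.u.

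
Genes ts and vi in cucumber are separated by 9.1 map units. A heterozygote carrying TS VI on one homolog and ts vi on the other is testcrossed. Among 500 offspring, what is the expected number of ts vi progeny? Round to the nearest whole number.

227

A map distance of 9.1 map units corresponds to a recombination frequency of 0.091.
The F1 is TS VI / ts vi, so ts vi is a parental gamete class with expected frequency (1 − r)/2 = 0.909/2 = 0.4545.
Expected number = 0.4545 × 500 = 227.25 ≈ 227.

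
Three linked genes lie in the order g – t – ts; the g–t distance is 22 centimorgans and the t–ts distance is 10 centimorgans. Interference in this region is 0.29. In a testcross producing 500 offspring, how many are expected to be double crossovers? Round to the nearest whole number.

8

Map distances give recombination frequencies of 0.220 and 0.100 for the two intervals.
With interference 0.29 (so coincidence = 0.71), expected double-crossover frequency = 0.220 × 0.100 × 0.71 = 0.01562.
Expected number = 0.01562 × 500 = 7.81 ≈ 8.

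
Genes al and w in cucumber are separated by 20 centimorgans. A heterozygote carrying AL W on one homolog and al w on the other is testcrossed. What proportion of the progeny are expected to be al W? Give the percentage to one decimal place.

A map distance of 20 centimorgans corresponds to a recombination frequency of 0.200.
The F1 is AL W / al w, so al W is a recombinant gamete class with expected frequency r/2 = 0.200/2 = 0.1000.
That is 0.1000 = 10.0% of the progeny.

10.0%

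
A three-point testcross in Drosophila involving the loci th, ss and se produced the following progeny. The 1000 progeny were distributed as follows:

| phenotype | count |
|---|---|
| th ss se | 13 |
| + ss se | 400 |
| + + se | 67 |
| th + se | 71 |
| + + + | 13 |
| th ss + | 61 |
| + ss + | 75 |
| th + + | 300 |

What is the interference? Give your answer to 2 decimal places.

The two most frequent reciprocal classes, th + + and + ss se, are the parental types, so the F1 was th + + / + ss se.
The two rarest classes, + + + and th ss se, are the double crossovers. Comparing them with the parentals, only the th allele has switched, so th is the middle locus and the order is ss – th – se.
ss–th: (128 + 26)/1000 = 0.1540; th–se: (146 + 26)/1000 = 0.1720.
Expected DCO frequency = 0.1540 × 0.1720 ≈ 0.02649; observed = 26/1000 ≈ 0.02600.
Coefficient of coincidence = 0.02600/0.02649 ≈ 0.98; interference = 1 − 0.98 = 0.02.

0.02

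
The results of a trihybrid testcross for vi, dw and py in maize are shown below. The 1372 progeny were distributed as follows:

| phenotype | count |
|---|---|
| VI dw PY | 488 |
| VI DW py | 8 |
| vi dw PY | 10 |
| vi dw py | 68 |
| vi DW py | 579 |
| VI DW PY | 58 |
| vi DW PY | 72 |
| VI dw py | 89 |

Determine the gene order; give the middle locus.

vi

The two most frequent reciprocal classes, VI dw PY and vi DW py, are the parental types, so the F1 was VI dw PY / vi DW py.
The two rarest classes, vi dw PY and VI DW py, are the double crossovers. Comparing them with the parentals, only the vi allele has switched, so vi is the middle locus and the order is py – vi – dw.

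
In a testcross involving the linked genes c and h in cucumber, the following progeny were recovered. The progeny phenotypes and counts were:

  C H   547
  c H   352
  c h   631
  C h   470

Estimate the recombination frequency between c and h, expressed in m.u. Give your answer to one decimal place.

The two most frequent classes, C H (547) and c h (631), are the parental types, so the F1 was C H / c h.
The recombinant classes are C h and c H: 470 + 352 = 822.
Recombination frequency = 822/2000 = 0.4110 ≈ 41.1%, i.e. 41.1 m.u.

41.1 m.u.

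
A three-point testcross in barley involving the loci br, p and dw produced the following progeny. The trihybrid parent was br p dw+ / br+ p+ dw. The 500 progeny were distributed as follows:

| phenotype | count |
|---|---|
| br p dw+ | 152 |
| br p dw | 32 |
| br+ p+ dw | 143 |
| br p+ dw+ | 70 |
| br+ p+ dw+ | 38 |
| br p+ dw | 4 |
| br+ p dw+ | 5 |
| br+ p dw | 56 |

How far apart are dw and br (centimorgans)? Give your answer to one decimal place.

15.8 centimorgans

The two rarest classes, br+ p dw+ and br p+ dw, are the double crossovers. Comparing them with the parentals, only the br allele has switched, so br is the middle locus and the order is p – br – dw.
Crossovers in the br–dw interval produce the single-crossover classes br p dw and br+ p+ dw+ (32 + 38 = 70) plus the double crossovers (9).
RF(br–dw) = (70 + 9) / 500 = 79/500 = 0.1580 → 15.8 centimorgans.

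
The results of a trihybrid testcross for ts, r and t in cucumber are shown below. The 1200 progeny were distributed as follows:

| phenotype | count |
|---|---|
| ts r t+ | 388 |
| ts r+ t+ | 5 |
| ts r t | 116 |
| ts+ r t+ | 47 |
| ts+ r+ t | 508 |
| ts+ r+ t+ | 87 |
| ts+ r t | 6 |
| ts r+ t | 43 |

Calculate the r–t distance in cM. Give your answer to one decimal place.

The two most frequent reciprocal classes, ts r t+ and ts+ r+ t, are the parental types, so the F1 was ts r t+ / ts+ r+ t.
The two rarest classes, ts r+ t+ and ts+ r t, are the double crossovers. Comparing them with the parentals, only the r allele has switched, so r is the middle locus and the order is t – r – ts.
Crossovers in the t–r interval produce the single-crossover classes ts r t and ts+ r+ t+ (116 + 87 = 203) plus the double crossovers (11).
RF(t–r) = (203 + 11) / 1200 = 214/1200 = 0.1783 → 17.8 cM.

17.8 cM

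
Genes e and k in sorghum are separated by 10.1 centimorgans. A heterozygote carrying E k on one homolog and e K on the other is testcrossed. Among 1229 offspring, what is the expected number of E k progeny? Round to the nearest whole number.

552

A map distance of 10.1 centimorgans corresponds to a recombination frequency of 0.101.
The F1 is E k / e K, so E k is a parental gamete class with expected frequency (1 − r)/2 = 0.899/2 = 0.4495.
Expected number = 0.4495 × 1229 = 552.44 ≈ 552.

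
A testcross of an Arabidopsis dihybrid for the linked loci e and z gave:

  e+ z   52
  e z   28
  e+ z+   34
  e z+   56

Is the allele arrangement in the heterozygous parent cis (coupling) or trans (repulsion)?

trans

The two most frequent classes are e+ z (52) and e z+ (56); these are the parental (non-recombinant) types.
So the F1 carried e+ z on one chromosome and e z+ on the other — the recessive alleles are on opposite chromosomes (trans / repulsion).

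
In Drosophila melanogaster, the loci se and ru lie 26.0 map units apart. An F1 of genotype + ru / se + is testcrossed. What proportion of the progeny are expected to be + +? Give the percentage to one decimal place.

A map distance of 26.0 map units corresponds to a recombination frequency of 0.260.
The F1 is + ru / se +, so + + is a recombinant gamete class with expected frequency r/2 = 0.260/2 = 0.1300.
That is 0.1300 = 13.0% of the progeny.

13.0%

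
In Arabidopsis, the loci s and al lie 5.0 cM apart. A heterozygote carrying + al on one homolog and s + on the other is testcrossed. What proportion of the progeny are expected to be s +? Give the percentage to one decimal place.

A map distance of 5.0 cM corresponds to a recombination frequency of 0.050.
The F1 is + al / s +, so s + is a parental gamete class with expected frequency (1 − r)/2 = 0.950/2 = 0.4750.
That is 0.4750 = 47.5% of the progeny.

47.5%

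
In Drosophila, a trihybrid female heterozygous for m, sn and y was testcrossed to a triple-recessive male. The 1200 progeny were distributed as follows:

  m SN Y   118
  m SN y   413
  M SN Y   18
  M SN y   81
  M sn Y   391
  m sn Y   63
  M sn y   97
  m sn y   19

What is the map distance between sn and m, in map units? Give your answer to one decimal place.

The two most frequent reciprocal classes, m SN y and M sn Y, are the parental types, so the F1 was m SN y / M sn Y.
The two rarest classes, m sn y and M SN Y, are the double crossovers. Comparing them with the parentals, only the sn allele has switched, so sn is the middle locus and the order is m – sn – y.
Crossovers in the m–sn interval produce the single-crossover classes M SN y and m sn Y (81 + 63 = 144) plus the double crossovers (37).
RF(m–sn) = (144 + 37) / 1200 = 181/1200 = 0.1508 → 15.1 map units.

15.1 map units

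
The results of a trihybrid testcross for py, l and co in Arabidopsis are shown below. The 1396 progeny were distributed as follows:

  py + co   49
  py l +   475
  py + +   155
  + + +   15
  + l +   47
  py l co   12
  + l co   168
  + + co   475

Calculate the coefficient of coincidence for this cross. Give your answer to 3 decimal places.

0.876

The two most frequent reciprocal classes, + + co and py l +, are the parental types, so the F1 was + + co / py l +.
The two rarest classes, + + + and py l co, are the double crossovers. Comparing them with the parentals, only the co allele has switched, so co is the middle locus and the order is py – co – l.
py–co: (96 + 27)/1396 = 0.0881; co–l: (323 + 27)/1396 = 0.2507.
Expected DCO frequency = 0.0881 × 0.2507 ≈ 0.02209; observed = 27/1396 ≈ 0.01934.
Coefficient of coincidence = 0.01934/0.02209 ≈ 0.876.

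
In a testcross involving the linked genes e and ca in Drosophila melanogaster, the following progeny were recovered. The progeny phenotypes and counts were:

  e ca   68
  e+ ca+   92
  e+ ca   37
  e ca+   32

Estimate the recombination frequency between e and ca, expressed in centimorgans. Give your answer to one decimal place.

The two most frequent classes, e+ ca+ (92) and e ca (68), are the parental types, so the F1 was e+ ca+ / e ca.
The recombinant classes are e+ ca and e ca+: 37 + 32 = 69.
Recombination frequency = 69/229 = 0.3013 ≈ 30.1%, i.e. 30.1 centimorgans.

30.1 centimorgans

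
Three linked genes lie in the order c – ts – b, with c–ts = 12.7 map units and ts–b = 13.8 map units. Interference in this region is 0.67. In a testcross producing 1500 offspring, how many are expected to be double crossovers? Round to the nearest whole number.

9

Map distances give recombination frequencies of 0.127 and 0.138 for the two intervals.
With interference 0.67 (so coincidence = 0.33), expected double-crossover frequency = 0.127 × 0.138 × 0.33 = 0.00578.
Expected number = 0.00578 × 1500 = 8.68 ≈ 9.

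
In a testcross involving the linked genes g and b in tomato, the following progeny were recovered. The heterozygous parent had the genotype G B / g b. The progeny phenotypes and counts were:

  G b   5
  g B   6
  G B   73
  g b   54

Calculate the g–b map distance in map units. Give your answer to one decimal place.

The recombinant classes are G b and g B: 5 + 6 = 11.
Recombination frequency = 11/138 = 0.0797 ≈ 8.0%, i.e. 8.0 map units.

8.0 map units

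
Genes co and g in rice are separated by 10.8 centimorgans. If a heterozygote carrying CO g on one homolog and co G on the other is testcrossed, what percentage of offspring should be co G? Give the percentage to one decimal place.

A map distance of 10.8 centimorgans corresponds to a recombination frequency of 0.108.
The F1 is CO g / co G, so co G is a parental gamete class with expected frequency (1 − r)/2 = 0.892/2 = 0.4460.
That is 0.4460 = 44.6% of the progeny.

44.6%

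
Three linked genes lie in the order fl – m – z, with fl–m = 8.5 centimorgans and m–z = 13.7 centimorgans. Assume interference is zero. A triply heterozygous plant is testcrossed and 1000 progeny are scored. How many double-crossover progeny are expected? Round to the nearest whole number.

12

Map distances give recombination frequencies of 0.085 and 0.137 for the two intervals.
With no interference, expected double-crossover frequency = 0.085 × 0.137 = 0.01164.
Expected number = 0.01164 × 1000 = 11.64 ≈ 12.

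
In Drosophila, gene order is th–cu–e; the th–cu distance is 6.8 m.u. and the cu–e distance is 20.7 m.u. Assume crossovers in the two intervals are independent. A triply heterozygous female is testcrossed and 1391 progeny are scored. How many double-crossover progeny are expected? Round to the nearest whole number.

20

Map distances give recombination frequencies of 0.068 and 0.207 for the two intervals.
With no interference, expected double-crossover frequency = 0.068 × 0.207 = 0.01408.
Expected number = 0.01408 × 1391 = 19.58 ≈ 20.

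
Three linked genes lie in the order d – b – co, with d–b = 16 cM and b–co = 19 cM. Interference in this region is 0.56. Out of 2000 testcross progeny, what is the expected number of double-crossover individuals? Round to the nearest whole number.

Map distances give recombination frequencies of 0.160 and 0.190 for the two intervals.
With interference 0.56 (so coincidence = 0.44), expected double-crossover frequency = 0.160 × 0.190 × 0.44 = 0.01338.
Expected number = 0.01338 × 2000 = 26.75 ≈ 27.

27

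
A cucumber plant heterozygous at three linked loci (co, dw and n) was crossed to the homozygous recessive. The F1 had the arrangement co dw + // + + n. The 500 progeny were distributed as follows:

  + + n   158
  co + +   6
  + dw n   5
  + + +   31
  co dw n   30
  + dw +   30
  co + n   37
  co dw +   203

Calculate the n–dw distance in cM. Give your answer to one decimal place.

The two rarest classes, co + + and + dw n, are the double crossovers. Comparing them with the parentals, only the dw allele has switched, so dw is the middle locus and the order is n – dw – co.
Crossovers in the n–dw interval produce the single-crossover classes co dw n and + + + (30 + 31 = 61) plus the double crossovers (11).
RF(n–dw) = (61 + 11) / 500 = 72/500 = 0.1440 → 14.4 cM.

14.4 cM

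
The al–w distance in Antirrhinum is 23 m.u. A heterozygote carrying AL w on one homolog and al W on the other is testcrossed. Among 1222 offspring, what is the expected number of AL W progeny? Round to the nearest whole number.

141

A map distance of 23 m.u. corresponds to a recombination frequency of 0.230.
The F1 is AL w / al W, so AL W is a recombinant gamete class with expected frequency r/2 = 0.230/2 = 0.1150.
Expected number = 0.1150 × 1222 = 140.53 ≈ 141.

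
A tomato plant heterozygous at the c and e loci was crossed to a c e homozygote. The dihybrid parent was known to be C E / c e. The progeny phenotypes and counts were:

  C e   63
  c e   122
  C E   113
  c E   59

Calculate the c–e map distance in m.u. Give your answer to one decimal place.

34.2 m.u.

The recombinant classes are C e and c E: 63 + 59 = 122.
Recombination frequency = 122/357 = 0.3417 ≈ 34.2%, i.e. 34.2 m.u.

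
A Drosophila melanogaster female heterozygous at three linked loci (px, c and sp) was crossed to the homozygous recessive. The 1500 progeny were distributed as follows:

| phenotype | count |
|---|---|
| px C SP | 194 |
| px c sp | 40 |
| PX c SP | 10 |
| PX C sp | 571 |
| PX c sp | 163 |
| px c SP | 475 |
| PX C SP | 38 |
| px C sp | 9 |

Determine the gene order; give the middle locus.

px

The two most frequent reciprocal classes, PX C sp and px c SP, are the parental types, so the F1 was PX C sp / px c SP.
The two rarest classes, px C sp and PX c SP, are the double crossovers. Comparing them with the parentals, only the px allele has switched, so px is the middle locus and the order is c – px – sp.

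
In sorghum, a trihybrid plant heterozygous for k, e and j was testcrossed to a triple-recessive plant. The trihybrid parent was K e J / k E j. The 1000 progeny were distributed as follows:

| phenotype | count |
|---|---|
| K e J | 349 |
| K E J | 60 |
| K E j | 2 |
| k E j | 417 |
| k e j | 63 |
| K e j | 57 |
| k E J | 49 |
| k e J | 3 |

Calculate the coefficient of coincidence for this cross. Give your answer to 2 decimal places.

0.35

The two rarest classes, k e J and K E j, are the double crossovers. Comparing them with the parentals, only the k allele has switched, so k is the middle locus and the order is j – k – e.
j–k: (106 + 5)/1000 = 0.1110; k–e: (123 + 5)/1000 = 0.1280.
Expected DCO frequency = 0.1110 × 0.1280 ≈ 0.01421; observed = 5/1000 ≈ 0.00500.
Coefficient of coincidence = 0.00500/0.01421 ≈ 0.35.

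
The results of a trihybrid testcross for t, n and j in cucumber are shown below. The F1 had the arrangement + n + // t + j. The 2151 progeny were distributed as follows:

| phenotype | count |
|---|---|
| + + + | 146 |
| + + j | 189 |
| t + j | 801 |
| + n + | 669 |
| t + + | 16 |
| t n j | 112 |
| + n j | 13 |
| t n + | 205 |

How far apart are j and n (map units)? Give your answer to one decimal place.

The two rarest classes, + n j and t + +, are the double crossovers. Comparing them with the parentals, only the j allele has switched, so j is the middle locus and the order is n – j – t.
Crossovers in the n–j interval produce the single-crossover classes + + + and t n j (146 + 112 = 258) plus the double crossovers (29).
RF(n–j) = (258 + 29) / 2151 = 287/2151 = 0.1334 → 13.3 map units.

13.3 map units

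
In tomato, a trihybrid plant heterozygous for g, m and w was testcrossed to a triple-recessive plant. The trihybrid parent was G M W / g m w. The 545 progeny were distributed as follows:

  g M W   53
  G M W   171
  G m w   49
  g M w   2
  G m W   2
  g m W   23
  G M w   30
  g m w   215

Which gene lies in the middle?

m

The two rarest classes, G m W and g M w, are the double crossovers. Comparing them with the parentals, only the m allele has switched, so m is the middle locus and the order is g – m – w.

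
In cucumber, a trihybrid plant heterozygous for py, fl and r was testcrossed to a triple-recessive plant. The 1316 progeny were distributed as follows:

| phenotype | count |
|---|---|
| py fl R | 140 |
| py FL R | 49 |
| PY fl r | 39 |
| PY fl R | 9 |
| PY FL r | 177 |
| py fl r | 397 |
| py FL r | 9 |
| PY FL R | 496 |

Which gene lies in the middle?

fl

The two most frequent reciprocal classes, py fl r and PY FL R, are the parental types, so the F1 was py fl r / PY FL R.
The two rarest classes, py FL r and PY fl R, are the double crossovers. Comparing them with the parentals, only the fl allele has switched, so fl is the middle locus and the order is r – fl – py.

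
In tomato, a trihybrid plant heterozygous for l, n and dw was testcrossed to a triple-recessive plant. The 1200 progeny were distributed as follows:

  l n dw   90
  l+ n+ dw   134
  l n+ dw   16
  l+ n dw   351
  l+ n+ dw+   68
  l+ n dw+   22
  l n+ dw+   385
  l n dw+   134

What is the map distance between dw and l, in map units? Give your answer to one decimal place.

16.3 map units

The two most frequent reciprocal classes, l n+ dw+ and l+ n dw, are the parental types, so the F1 was l n+ dw+ / l+ n dw.
The two rarest classes, l n+ dw and l+ n dw+, are the double crossovers. Comparing them with the parentals, only the dw allele has switched, so dw is the middle locus and the order is l – dw – n.
Crossovers in the l–dw interval produce the single-crossover classes l+ n+ dw+ and l n dw (68 + 90 = 158) plus the double crossovers (38).
RF(l–dw) = (158 + 38) / 1200 = 196/1200 = 0.1633 → 16.3 map units.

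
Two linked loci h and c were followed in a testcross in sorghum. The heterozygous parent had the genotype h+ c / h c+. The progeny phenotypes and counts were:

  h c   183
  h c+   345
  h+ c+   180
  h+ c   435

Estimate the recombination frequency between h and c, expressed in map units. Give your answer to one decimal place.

The recombinant classes are h+ c+ and h c: 180 + 183 = 363.
Recombination frequency = 363/1143 = 0.3176 ≈ 31.8%, i.e. 31.8 map units.

31.8 map units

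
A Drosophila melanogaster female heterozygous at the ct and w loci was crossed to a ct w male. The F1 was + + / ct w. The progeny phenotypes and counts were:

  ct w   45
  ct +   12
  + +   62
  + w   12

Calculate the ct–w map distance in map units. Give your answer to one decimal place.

18.3 map units

The recombinant classes are + w and ct +: 12 + 12 = 24.
Recombination frequency = 24/131 = 0.1832 ≈ 18.3%, i.e. 18.3 map units.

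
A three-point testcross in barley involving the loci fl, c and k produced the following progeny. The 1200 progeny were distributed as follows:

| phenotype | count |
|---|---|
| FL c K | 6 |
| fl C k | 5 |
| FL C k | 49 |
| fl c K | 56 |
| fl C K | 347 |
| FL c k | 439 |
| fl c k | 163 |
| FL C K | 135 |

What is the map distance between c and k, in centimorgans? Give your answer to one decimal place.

9.7 centimorgans

The two most frequent reciprocal classes, FL c k and fl C K, are the parental types, so the F1 was FL c k / fl C K.
The two rarest classes, FL c K and fl C k, are the double crossovers. Comparing them with the parentals, only the k allele has switched, so k is the middle locus and the order is c – k – fl.
Crossovers in the c–k interval produce the single-crossover classes FL C k and fl c K (49 + 56 = 105) plus the double crossovers (11).
RF(c–k) = (105 + 11) / 1200 = 116/1200 = 0.0967 → 9.7 centimorgans.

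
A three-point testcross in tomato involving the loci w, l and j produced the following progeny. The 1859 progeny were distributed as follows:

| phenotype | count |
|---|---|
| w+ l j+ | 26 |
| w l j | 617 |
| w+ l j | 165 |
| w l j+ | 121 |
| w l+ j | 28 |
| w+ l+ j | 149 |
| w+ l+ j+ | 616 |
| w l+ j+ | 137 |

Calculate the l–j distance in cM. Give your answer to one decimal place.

The two most frequent reciprocal classes, w l j and w+ l+ j+, are the parental types, so the F1 was w l j / w+ l+ j+.
The two rarest classes, w l+ j and w+ l j+, are the double crossovers. Comparing them with the parentals, only the l allele has switched, so l is the middle locus and the order is j – l – w.
Crossovers in the j–l interval produce the single-crossover classes w l j+ and w+ l+ j (121 + 149 = 270) plus the double crossovers (54).
RF(j–l) = (270 + 54) / 1859 = 324/1859 = 0.1743 → 17.4 cM.

17.4 cM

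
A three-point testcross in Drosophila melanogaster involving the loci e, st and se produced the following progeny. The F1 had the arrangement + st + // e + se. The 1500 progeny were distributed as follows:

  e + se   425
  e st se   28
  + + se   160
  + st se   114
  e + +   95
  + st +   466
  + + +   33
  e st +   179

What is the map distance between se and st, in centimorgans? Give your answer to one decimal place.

The two rarest classes, + + + and e st se, are the double crossovers. Comparing them with the parentals, only the st allele has switched, so st is the middle locus and the order is se – st – e.
Crossovers in the se–st interval produce the single-crossover classes + st se and e + + (114 + 95 = 209) plus the double crossovers (61).
RF(se–st) = (209 + 61) / 1500 = 270/1500 = 0.1800 → 18.0 centimorgans.

18.0 centimorgans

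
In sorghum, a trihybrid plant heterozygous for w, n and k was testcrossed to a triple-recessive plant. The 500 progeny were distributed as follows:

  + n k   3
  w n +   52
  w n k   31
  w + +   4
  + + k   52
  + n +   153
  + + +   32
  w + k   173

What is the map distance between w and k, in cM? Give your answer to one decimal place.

The two most frequent reciprocal classes, w + k and + n +, are the parental types, so the F1 was w + k / + n +.
The two rarest classes, w + + and + n k, are the double crossovers. Comparing them with the parentals, only the k allele has switched, so k is the middle locus and the order is w – k – n.
Crossovers in the w–k interval produce the single-crossover classes + + k and w n + (52 + 52 = 104) plus the double crossovers (7).
RF(w–k) = (104 + 7) / 500 = 111/500 = 0.2220 → 22.2 cM.

22.2 cM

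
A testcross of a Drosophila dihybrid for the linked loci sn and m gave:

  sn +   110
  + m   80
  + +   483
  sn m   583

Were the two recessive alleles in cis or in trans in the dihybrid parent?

The two most frequent classes are + + (483) and sn m (583); these are the parental (non-recombinant) types.
So the F1 carried + + on one chromosome and sn m on the other — the recessive alleles are on the same chromosome (cis / coupling).

cis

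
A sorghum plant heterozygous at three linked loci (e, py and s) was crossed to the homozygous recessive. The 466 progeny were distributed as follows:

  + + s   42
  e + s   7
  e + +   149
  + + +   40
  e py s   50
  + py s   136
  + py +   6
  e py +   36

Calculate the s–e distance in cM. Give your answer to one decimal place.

The two most frequent reciprocal classes, e + + and + py s, are the parental types, so the F1 was e + + / + py s.
The two rarest classes, e + s and + py +, are the double crossovers. Comparing them with the parentals, only the s allele has switched, so s is the middle locus and the order is e – s – py.
Crossovers in the e–s interval produce the single-crossover classes + + + and e py s (40 + 50 = 90) plus the double crossovers (13).
RF(e–s) = (90 + 13) / 466 = 103/466 = 0.2210 → 22.1 cM.

22.1 cM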